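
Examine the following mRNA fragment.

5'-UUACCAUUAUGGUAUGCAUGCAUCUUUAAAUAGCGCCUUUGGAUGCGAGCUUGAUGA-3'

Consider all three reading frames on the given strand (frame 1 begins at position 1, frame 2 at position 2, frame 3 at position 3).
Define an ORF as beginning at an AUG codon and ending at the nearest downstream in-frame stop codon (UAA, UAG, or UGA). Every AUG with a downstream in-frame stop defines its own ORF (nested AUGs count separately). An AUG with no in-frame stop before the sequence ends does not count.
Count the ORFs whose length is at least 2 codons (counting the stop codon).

Frame 1: UUA CCA UUA UGG UAU GCA UGC AUC UUU AAA UAG CGC CUU UGG AUG CGA GCU UGA UGA — AUG at 43, stop UGA at 52 → 12 nt.
Frame 2: UAC CAU UAU GGU AUG CAU GCA UCU UUA AAU AGC GCC UUU GGA UGC GAG CUU GAU — no AUG→stop ORF.
Frame 3: ACC AUU AUG GUA UGC AUG CAU CUU UAA AUA GCG CCU UUG GAU GCG AGC UUG AUG — AUG at 9, stop UAA at 27 → 21 nt; AUG at 18, stop UAA at 27 → 12 nt.
ORFs ≥ 2 codons: frame 1 43–54 (4 codons), frame 3 9–29 (7 codons), frame 3 18–29 (4 codons). Count = 3.

3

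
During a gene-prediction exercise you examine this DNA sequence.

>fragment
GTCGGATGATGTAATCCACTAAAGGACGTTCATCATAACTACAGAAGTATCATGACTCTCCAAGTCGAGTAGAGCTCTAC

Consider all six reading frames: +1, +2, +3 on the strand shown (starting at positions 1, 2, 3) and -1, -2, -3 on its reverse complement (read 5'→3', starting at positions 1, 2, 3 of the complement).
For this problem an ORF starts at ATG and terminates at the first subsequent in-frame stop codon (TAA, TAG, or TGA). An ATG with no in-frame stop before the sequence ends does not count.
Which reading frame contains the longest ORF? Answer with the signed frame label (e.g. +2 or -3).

+1

Reverse complement (5'→3'): GTAGAGCTCTACTCGACTTGGAGAGTCATGATACTTCTGTAGTTATGATGAACGTCCTTTAGTGGATTACATCATCCGAC
Frame +1: GTC GGA TGA TGT AAT CCA CTA AAG GAC GTT CAT CAT AAC TAC AGA AGT ATC ATG ACT CTC CAA GTC GAG TAG AGC TCT — ATG at 52, stop TAG at 70 → 21 nt.
Frame +2: TCG GAT GAT GTA ATC CAC TAA AGG ACG TTC ATC ATA ACT ACA GAA GTA TCA TGA CTC TCC AAG TCG AGT AGA GCT CTA — no ATG→stop ORF.
Frame +3: CGG ATG ATG TAA TCC ACT AAA GGA CGT TCA TCA TAA CTA CAG AAG TAT CAT GAC TCT CCA AGT CGA GTA GAG CTC TAC — ATG at 6, stop TAA at 12 → 9 nt; ATG at 9, stop TAA at 12 → 6 nt.
Frame -1: GTA GAG CTC TAC TCG ACT TGG AGA GTC ATG ATA CTT CTG TAG TTA TGA TGA ACG TCC TTT AGT GGA TTA CAT CAT CCG — ATG at 28, stop TAG at 40 → 15 nt.
Frame -2: TAG AGC TCT ACT CGA CTT GGA GAG TCA TGA TAC TTC TGT AGT TAT GAT GAA CGT CCT TTA GTG GAT TAC ATC ATC CGA — no ATG→stop ORF.
Frame -3: AGA GCT CTA CTC GAC TTG GAG AGT CAT GAT ACT TCT GTA GTT ATG ATG AAC GTC CTT TAG TGG ATT ACA TCA TCC GAC — ATG at 45, stop TAG at 60 → 18 nt; ATG at 48, stop TAG at 60 → 15 nt.
Longest ORF is 21 nt in frame +1 (positions 52–72).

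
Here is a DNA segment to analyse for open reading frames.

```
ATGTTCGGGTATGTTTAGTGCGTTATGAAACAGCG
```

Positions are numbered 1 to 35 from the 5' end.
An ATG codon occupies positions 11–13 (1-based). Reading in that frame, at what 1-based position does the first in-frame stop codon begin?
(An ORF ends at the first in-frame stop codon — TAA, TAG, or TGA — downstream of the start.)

26

Codons from position 11: ATG (11–13), TTT (14–16), AGT (17–19), GCG (20–22), TTA (23–25), TGA (26–28).
TGA is a stop codon; it begins at position 26.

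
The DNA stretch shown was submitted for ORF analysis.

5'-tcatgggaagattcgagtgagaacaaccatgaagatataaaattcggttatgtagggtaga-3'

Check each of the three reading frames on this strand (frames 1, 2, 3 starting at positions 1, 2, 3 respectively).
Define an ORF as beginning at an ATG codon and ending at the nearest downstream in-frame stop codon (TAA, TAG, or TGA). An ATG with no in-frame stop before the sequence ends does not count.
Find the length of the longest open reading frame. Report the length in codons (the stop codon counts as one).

Frame 1: TCA TGG GAA GAT TCG AGT GAG AAC AAC CAT GAA GAT ATA AAA TTC GGT TAT GTA GGG TAG — no ATG→stop ORF.
Frame 2: CAT GGG AAG ATT CGA GTG AGA ACA ACC ATG AAG ATA TAA AAT TCG GTT ATG TAG GGT AGA — ATG at 29, stop TAA at 38 → 12 nt; ATG at 50, stop TAG at 53 → 6 nt.
Frame 3: ATG GGA AGA TTC GAG TGA GAA CAA CCA TGA AGA TAT AAA ATT CGG TTA TGT AGG GTA — ATG at 3, stop TGA at 18 → 18 nt.
Longest: frame 3, positions 3–20, 18 nt = 6 codons = 5 aa. → 6 codons.

6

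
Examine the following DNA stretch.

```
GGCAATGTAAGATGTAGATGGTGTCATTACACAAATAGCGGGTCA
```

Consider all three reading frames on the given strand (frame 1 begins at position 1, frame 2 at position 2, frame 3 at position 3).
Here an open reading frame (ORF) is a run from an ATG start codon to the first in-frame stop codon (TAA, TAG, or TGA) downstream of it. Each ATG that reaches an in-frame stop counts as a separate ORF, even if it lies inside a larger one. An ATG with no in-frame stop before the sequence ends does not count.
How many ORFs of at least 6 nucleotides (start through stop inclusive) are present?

Frame 1: GGC AAT GTA AGA TGT AGA TGG TGT CAT TAC ACA AAT AGC GGG TCA — no ATG→stop ORF.
Frame 2: GCA ATG TAA GAT GTA GAT GGT GTC ATT ACA CAA ATA GCG GGT — ATG at 5, stop TAA at 8 → 6 nt.
Frame 3: CAA TGT AAG ATG TAG ATG GTG TCA TTA CAC AAA TAG CGG GTC — ATG at 12, stop TAG at 15 → 6 nt; ATG at 18, stop TAG at 36 → 21 nt.
ORFs ≥ 6 nucleotides: frame 2 5–10 (6 nucleotides), frame 3 12–17 (6 nucleotides), frame 3 18–38 (21 nucleotides). Count = 3.

3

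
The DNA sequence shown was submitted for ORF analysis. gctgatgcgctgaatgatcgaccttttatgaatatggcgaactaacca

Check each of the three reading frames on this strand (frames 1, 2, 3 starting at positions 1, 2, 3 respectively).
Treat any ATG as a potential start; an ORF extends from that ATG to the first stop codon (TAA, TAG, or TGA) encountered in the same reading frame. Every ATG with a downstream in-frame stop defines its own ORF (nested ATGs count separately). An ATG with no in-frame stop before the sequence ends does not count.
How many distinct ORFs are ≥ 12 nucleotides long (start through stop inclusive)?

Frame 1: GCT GAT GCG CTG AAT GAT CGA CCT TTT ATG AAT ATG GCG AAC TAA CCA — ATG at 28, stop TAA at 43 → 18 nt; ATG at 34, stop TAA at 43 → 12 nt.
Frame 2: CTG ATG CGC TGA ATG ATC GAC CTT TTA TGA ATA TGG CGA ACT AAC — ATG at 5, stop TGA at 11 → 9 nt; ATG at 14, stop TGA at 29 → 18 nt.
Frame 3: TGA TGC GCT GAA TGA TCG ACC TTT TAT GAA TAT GGC GAA CTA ACC — no ATG→stop ORF.
ORFs ≥ 12 nucleotides: frame 1 28–45 (18 nucleotides), frame 1 34–45 (12 nucleotides), frame 2 14–31 (18 nucleotides). Count = 3.

3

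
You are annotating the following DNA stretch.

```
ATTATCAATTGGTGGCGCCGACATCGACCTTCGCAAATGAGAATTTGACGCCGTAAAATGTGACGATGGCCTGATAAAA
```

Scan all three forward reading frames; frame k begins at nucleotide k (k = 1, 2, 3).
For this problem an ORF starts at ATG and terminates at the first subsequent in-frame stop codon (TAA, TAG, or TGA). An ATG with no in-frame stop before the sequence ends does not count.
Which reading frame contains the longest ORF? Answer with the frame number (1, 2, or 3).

1

Frame 1: ATT ATC AAT TGG TGG CGC CGA CAT CGA CCT TCG CAA ATG AGA ATT TGA CGC CGT AAA ATG TGA CGA TGG CCT GAT AAA — ATG at 37, stop TGA at 46 → 12 nt; ATG at 58, stop TGA at 61 → 6 nt.
Frame 2: TTA TCA ATT GGT GGC GCC GAC ATC GAC CTT CGC AAA TGA GAA TTT GAC GCC GTA AAA TGT GAC GAT GGC CTG ATA AAA — no ATG→stop ORF.
Frame 3: TAT CAA TTG GTG GCG CCG ACA TCG ACC TTC GCA AAT GAG AAT TTG ACG CCG TAA AAT GTG ACG ATG GCC TGA TAA — ATG at 66, stop TGA at 72 → 9 nt.
Longest ORF is 12 nt in frame 1 (positions 37–48).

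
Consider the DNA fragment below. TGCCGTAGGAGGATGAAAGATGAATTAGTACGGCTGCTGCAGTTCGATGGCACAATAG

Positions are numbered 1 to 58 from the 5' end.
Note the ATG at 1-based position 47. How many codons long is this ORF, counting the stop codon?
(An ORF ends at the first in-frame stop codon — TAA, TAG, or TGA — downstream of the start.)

Codons from position 47: ATG (47–49), GCA (50–52), CAA (53–55), TAG (56–58).
TAG is the first in-frame stop; that's 4 codons including the stop.

4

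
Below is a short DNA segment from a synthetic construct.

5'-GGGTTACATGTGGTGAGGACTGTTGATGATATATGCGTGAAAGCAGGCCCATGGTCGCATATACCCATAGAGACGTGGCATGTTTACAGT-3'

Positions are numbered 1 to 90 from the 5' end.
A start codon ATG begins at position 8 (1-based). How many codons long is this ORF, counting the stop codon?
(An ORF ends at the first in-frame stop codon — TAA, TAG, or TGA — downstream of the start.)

3

Codons from position 8: ATG (8–10), TGG (11–13), TGA (14–16).
TGA is the first in-frame stop; that's 3 codons including the stop.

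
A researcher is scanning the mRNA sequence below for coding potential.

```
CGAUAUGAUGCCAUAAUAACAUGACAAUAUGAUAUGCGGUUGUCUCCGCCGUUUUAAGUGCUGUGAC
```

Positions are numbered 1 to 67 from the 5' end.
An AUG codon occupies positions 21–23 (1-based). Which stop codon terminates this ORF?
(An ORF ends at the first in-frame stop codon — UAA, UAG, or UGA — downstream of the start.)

UGA

Codons from position 21: AUG (21–23), ACA (24–26), AUA (27–29), UGA (30–32).
The first in-frame stop codon is UGA.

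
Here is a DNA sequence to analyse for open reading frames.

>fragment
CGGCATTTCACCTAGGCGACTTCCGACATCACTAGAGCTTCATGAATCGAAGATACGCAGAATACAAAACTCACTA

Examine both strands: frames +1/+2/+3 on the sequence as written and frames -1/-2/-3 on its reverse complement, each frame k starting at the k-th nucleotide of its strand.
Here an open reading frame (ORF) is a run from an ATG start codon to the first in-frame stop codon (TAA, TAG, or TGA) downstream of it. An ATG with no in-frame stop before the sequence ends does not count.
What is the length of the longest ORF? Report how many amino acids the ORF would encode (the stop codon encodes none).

5

Reverse complement (5'→3'): TAGTGAGTTTTGTATTCTGCGTATCTTCGATTCATGAAGCTCTAGTGATGTCGGAAGTCGCCTAGGTGAAATGCCG
Frame +1: CGG CAT TTC ACC TAG GCG ACT TCC GAC ATC ACT AGA GCT TCA TGA ATC GAA GAT ACG CAG AAT ACA AAA CTC ACT — no ATG→stop ORF.
Frame +2: GGC ATT TCA CCT AGG CGA CTT CCG ACA TCA CTA GAG CTT CAT GAA TCG AAG ATA CGC AGA ATA CAA AAC TCA CTA — no ATG→stop ORF.
Frame +3: GCA TTT CAC CTA GGC GAC TTC CGA CAT CAC TAG AGC TTC ATG AAT CGA AGA TAC GCA GAA TAC AAA ACT CAC — no ATG→stop ORF.
Frame -1: TAG TGA GTT TTG TAT TCT GCG TAT CTT CGA TTC ATG AAG CTC TAG TGA TGT CGG AAG TCG CCT AGG TGA AAT GCC — ATG at 34, stop TAG at 43 → 12 nt.
Frame -2: AGT GAG TTT TGT ATT CTG CGT ATC TTC GAT TCA TGA AGC TCT AGT GAT GTC GGA AGT CGC CTA GGT GAA ATG CCG — no ATG→stop ORF.
Frame -3: GTG AGT TTT GTA TTC TGC GTA TCT TCG ATT CAT GAA GCT CTA GTG ATG TCG GAA GTC GCC TAG GTG AAA TGC — ATG at 48, stop TAG at 63 → 18 nt.
Longest: frame -3, positions 48–65, 18 nt = 6 codons = 5 aa. → 5 amino acids.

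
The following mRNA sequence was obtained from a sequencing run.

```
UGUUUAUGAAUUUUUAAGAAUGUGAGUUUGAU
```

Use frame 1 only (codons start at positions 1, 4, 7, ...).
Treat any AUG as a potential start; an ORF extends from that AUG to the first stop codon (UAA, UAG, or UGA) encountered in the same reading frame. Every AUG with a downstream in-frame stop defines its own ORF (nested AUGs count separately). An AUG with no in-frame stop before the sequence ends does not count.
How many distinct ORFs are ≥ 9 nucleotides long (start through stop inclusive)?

Frame 1: UGU UUA UGA AUU UUU AAG AAU GUG AGU UUG — no AUG→stop ORF.
No ORF reaches 9 nucleotides. Count = 0.

0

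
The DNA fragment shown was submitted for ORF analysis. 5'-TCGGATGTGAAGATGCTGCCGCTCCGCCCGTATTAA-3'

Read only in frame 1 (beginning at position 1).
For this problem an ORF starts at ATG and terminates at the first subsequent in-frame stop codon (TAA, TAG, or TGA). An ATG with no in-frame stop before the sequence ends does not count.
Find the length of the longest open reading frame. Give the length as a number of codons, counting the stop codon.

Frame 1: TCG GAT GTG AAG ATG CTG CCG CTC CGC CCG TAT TAA — ATG at 13, stop TAA at 34 → 24 nt.
Longest: frame 1, positions 13–36, 24 nt = 8 codons = 7 aa. → 8 codons.

8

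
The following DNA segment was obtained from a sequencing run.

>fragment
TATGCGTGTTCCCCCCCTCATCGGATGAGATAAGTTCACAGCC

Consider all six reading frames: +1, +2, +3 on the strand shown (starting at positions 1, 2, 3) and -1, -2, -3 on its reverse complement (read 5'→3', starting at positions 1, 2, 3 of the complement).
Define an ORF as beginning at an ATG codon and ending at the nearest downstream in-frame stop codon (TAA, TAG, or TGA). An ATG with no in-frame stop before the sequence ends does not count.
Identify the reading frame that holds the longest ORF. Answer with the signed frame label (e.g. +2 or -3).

+2

Reverse complement (5'→3'): GGCTGTGAACTTATCTCATCCGATGAGGGGGGGAACACGCATA
Frame +1: TAT GCG TGT TCC CCC CCT CAT CGG ATG AGA TAA GTT CAC AGC — ATG at 25, stop TAA at 31 → 9 nt.
Frame +2: ATG CGT GTT CCC CCC CTC ATC GGA TGA GAT AAG TTC ACA GCC — ATG at 2, stop TGA at 26 → 27 nt.
Frame +3: TGC GTG TTC CCC CCC TCA TCG GAT GAG ATA AGT TCA CAG — no ATG→stop ORF.
Frame -1: GGC TGT GAA CTT ATC TCA TCC GAT GAG GGG GGG AAC ACG CAT — no ATG→stop ORF.
Frame -2: GCT GTG AAC TTA TCT CAT CCG ATG AGG GGG GGA ACA CGC ATA — no ATG→stop ORF.
Frame -3: CTG TGA ACT TAT CTC ATC CGA TGA GGG GGG GAA CAC GCA — no ATG→stop ORF.
Longest ORF is 27 nt in frame +2 (positions 2–28).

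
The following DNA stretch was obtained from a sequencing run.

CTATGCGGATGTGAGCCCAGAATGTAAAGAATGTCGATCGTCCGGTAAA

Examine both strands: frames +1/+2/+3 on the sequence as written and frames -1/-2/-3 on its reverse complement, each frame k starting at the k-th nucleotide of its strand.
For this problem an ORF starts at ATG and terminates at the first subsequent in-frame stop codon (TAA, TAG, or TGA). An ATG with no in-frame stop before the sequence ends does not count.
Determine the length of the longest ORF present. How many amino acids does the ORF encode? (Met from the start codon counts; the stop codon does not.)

Reverse complement (5'→3'): TTTACCGGACGATCGACATTCTTTACATTCTGGGCTCACATCCGCATAG
Frame +1: CTA TGC GGA TGT GAG CCC AGA ATG TAA AGA ATG TCG ATC GTC CGG TAA — ATG at 22, stop TAA at 25 → 6 nt; ATG at 31, stop TAA at 46 → 18 nt.
Frame +2: TAT GCG GAT GTG AGC CCA GAA TGT AAA GAA TGT CGA TCG TCC GGT AAA — no ATG→stop ORF.
Frame +3: ATG CGG ATG TGA GCC CAG AAT GTA AAG AAT GTC GAT CGT CCG GTA — ATG at 3, stop TGA at 12 → 12 nt; ATG at 9, stop TGA at 12 → 6 nt.
Frame -1: TTT ACC GGA CGA TCG ACA TTC TTT ACA TTC TGG GCT CAC ATC CGC ATA — no ATG→stop ORF.
Frame -2: TTA CCG GAC GAT CGA CAT TCT TTA CAT TCT GGG CTC ACA TCC GCA TAG — no ATG→stop ORF.
Frame -3: TAC CGG ACG ATC GAC ATT CTT TAC ATT CTG GGC TCA CAT CCG CAT — no ATG→stop ORF.
Longest: frame +1, positions 31–48, 18 nt = 6 codons = 5 aa. → 5 amino acids.

5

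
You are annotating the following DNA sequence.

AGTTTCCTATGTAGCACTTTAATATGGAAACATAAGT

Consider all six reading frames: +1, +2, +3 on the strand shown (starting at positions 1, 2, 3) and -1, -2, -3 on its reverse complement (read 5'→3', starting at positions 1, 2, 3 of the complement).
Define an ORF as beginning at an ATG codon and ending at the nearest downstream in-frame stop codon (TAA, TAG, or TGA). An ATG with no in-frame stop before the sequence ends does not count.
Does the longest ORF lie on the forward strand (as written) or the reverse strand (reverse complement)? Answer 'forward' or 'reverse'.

Reverse complement (5'→3'): ACTTATGTTTCCATATTAAAGTGCTACATAGGAAACT
Frame +1: AGT TTC CTA TGT AGC ACT TTA ATA TGG AAA CAT AAG — no ATG→stop ORF.
Frame +2: GTT TCC TAT GTA GCA CTT TAA TAT GGA AAC ATA AGT — no ATG→stop ORF.
Frame +3: TTT CCT ATG TAG CAC TTT AAT ATG GAA ACA TAA — ATG at 9, stop TAG at 12 → 6 nt; ATG at 24, stop TAA at 33 → 12 nt.
Frame -1: ACT TAT GTT TCC ATA TTA AAG TGC TAC ATA GGA AAC — no ATG→stop ORF.
Frame -2: CTT ATG TTT CCA TAT TAA AGT GCT ACA TAG GAA ACT — ATG at 5, stop TAA at 17 → 15 nt.
Frame -3: TTA TGT TTC CAT ATT AAA GTG CTA CAT AGG AAA — no ATG→stop ORF.
Forward-strand max 12 nt; reverse-strand max 15 nt. The reverse strand has the longer ORF.

reverse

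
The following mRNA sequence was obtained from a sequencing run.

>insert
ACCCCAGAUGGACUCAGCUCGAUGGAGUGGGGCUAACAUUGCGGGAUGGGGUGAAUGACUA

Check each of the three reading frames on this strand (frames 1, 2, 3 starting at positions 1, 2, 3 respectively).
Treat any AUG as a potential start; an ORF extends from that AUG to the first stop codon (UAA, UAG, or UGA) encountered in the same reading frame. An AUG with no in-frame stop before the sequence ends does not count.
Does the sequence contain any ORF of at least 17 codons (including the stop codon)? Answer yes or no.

Frame 1: ACC CCA GAU GGA CUC AGC UCG AUG GAG UGG GGC UAA CAU UGC GGG AUG GGG UGA AUG ACU — AUG at 22, stop UAA at 34 → 15 nt; AUG at 46, stop UGA at 52 → 9 nt.
Frame 2: CCC CAG AUG GAC UCA GCU CGA UGG AGU GGG GCU AAC AUU GCG GGA UGG GGU GAA UGA CUA — AUG at 8, stop UGA at 56 → 51 nt.
Frame 3: CCC AGA UGG ACU CAG CUC GAU GGA GUG GGG CUA ACA UUG CGG GAU GGG GUG AAU GAC — no AUG→stop ORF.
Frame 2 has an ORF of 17 codons (positions 8–58) ≥ 17, so yes.

yes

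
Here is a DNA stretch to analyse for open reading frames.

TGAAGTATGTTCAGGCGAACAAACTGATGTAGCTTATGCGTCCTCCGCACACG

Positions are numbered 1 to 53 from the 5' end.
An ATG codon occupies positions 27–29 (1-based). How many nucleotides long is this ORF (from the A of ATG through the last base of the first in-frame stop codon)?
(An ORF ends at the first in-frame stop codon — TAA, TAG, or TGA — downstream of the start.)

6

Codons from position 27: ATG (27–29), TAG (30–32).
TAG is the first in-frame stop; ORF spans 27–32, 6 nucleotides.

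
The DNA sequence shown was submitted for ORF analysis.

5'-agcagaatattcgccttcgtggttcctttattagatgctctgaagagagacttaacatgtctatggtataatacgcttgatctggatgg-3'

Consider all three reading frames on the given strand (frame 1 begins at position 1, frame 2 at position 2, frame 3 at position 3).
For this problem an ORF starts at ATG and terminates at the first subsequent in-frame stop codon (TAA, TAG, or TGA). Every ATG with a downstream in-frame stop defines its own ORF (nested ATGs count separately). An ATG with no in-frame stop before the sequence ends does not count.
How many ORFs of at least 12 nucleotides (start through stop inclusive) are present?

Frame 1: AGC AGA ATA TTC GCC TTC GTG GTT CCT TTA TTA GAT GCT CTG AAG AGA GAC TTA ACA TGT CTA TGG TAT AAT ACG CTT GAT CTG GAT — no ATG→stop ORF.
Frame 2: GCA GAA TAT TCG CCT TCG TGG TTC CTT TAT TAG ATG CTC TGA AGA GAG ACT TAA CAT GTC TAT GGT ATA ATA CGC TTG ATC TGG ATG — ATG at 35, stop TGA at 41 → 9 nt.
Frame 3: CAG AAT ATT CGC CTT CGT GGT TCC TTT ATT AGA TGC TCT GAA GAG AGA CTT AAC ATG TCT ATG GTA TAA TAC GCT TGA TCT GGA TGG — ATG at 57, stop TAA at 69 → 15 nt; ATG at 63, stop TAA at 69 → 9 nt.
ORFs ≥ 12 nucleotides: frame 3 57–71 (15 nucleotides). Count = 1.

1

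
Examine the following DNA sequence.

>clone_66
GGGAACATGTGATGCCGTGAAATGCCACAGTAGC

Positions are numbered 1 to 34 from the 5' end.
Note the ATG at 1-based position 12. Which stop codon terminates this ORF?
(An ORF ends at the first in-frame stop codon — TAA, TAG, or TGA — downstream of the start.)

TGA

Codons from position 12: ATG (12–14), CCG (15–17), TGA (18–20).
The first in-frame stop codon is TGA.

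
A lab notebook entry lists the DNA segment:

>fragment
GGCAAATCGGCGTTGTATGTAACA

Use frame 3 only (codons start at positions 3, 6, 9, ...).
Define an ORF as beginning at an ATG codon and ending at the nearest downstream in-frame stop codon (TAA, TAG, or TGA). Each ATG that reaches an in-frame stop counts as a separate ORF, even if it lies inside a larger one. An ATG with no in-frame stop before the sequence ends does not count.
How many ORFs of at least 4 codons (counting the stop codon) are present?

0

Frame 3: CAA ATC GGC GTT GTA TGT AAC — no ATG→stop ORF.
No ORF reaches 4 codons. Count = 0.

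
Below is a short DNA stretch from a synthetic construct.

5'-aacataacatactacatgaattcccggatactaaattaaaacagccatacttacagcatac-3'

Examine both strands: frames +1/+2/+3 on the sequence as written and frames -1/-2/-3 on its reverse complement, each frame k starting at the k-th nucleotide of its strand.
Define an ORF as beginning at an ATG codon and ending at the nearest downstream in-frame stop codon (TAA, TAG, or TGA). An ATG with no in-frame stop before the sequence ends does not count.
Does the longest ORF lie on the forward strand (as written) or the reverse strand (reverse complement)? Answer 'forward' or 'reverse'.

Reverse complement (5'→3'): GTATGCTGTAAGTATGGCTGTTTTAATTTAGTATCCGGGAATTCATGTAGTATGTTATGTT
Frame +1: AAC ATA ACA TAC TAC ATG AAT TCC CGG ATA CTA AAT TAA AAC AGC CAT ACT TAC AGC ATA — ATG at 16, stop TAA at 37 → 24 nt.
Frame +2: ACA TAA CAT ACT ACA TGA ATT CCC GGA TAC TAA ATT AAA ACA GCC ATA CTT ACA GCA TAC — no ATG→stop ORF.
Frame +3: CAT AAC ATA CTA CAT GAA TTC CCG GAT ACT AAA TTA AAA CAG CCA TAC TTA CAG CAT — no ATG→stop ORF.
Frame -1: GTA TGC TGT AAG TAT GGC TGT TTT AAT TTA GTA TCC GGG AAT TCA TGT AGT ATG TTA TGT — no ATG→stop ORF.
Frame -2: TAT GCT GTA AGT ATG GCT GTT TTA ATT TAG TAT CCG GGA ATT CAT GTA GTA TGT TAT GTT — ATG at 14, stop TAG at 29 → 18 nt.
Frame -3: ATG CTG TAA GTA TGG CTG TTT TAA TTT AGT ATC CGG GAA TTC ATG TAG TAT GTT ATG — ATG at 3, stop TAA at 9 → 9 nt; ATG at 45, stop TAG at 48 → 6 nt.
Forward-strand max 24 nt; reverse-strand max 18 nt. The forward strand has the longer ORF.

forward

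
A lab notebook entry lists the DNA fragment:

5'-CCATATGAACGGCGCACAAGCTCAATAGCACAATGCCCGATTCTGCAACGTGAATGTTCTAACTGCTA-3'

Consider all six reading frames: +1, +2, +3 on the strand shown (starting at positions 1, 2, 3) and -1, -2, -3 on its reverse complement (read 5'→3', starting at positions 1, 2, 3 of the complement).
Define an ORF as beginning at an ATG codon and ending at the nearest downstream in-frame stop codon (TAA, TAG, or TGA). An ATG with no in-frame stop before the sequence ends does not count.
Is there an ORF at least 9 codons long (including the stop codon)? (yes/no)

no

Reverse complement (5'→3'): TAGCAGTTAGAACATTCACGTTGCAGAATCGGGCATTGTGCTATTGAGCTTGTGCGCCGTTCATATGG
Frame +1: CCA TAT GAA CGG CGC ACA AGC TCA ATA GCA CAA TGC CCG ATT CTG CAA CGT GAA TGT TCT AAC TGC — no ATG→stop ORF.
Frame +2: CAT ATG AAC GGC GCA CAA GCT CAA TAG CAC AAT GCC CGA TTC TGC AAC GTG AAT GTT CTA ACT GCT — ATG at 5, stop TAG at 26 → 24 nt.
Frame +3: ATA TGA ACG GCG CAC AAG CTC AAT AGC ACA ATG CCC GAT TCT GCA ACG TGA ATG TTC TAA CTG CTA — ATG at 33, stop TGA at 51 → 21 nt; ATG at 54, stop TAA at 60 → 9 nt.
Frame -1: TAG CAG TTA GAA CAT TCA CGT TGC AGA ATC GGG CAT TGT GCT ATT GAG CTT GTG CGC CGT TCA TAT — no ATG→stop ORF.
Frame -2: AGC AGT TAG AAC ATT CAC GTT GCA GAA TCG GGC ATT GTG CTA TTG AGC TTG TGC GCC GTT CAT ATG — no ATG→stop ORF.
Frame -3: GCA GTT AGA ACA TTC ACG TTG CAG AAT CGG GCA TTG TGC TAT TGA GCT TGT GCG CCG TTC ATA TGG — no ATG→stop ORF.
Largest ORF found is 8 codons < 9, so no.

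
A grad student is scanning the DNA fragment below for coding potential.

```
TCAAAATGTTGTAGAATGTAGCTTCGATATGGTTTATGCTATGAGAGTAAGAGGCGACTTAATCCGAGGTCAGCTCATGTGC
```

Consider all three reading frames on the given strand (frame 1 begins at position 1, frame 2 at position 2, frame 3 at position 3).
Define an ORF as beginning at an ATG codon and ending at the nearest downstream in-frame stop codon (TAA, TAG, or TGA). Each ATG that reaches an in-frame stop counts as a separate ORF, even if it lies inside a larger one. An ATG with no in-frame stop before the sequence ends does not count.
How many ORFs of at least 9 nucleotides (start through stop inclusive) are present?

2

Frame 1: TCA AAA TGT TGT AGA ATG TAG CTT CGA TAT GGT TTA TGC TAT GAG AGT AAG AGG CGA CTT AAT CCG AGG TCA GCT CAT GTG — ATG at 16, stop TAG at 19 → 6 nt.
Frame 2: CAA AAT GTT GTA GAA TGT AGC TTC GAT ATG GTT TAT GCT ATG AGA GTA AGA GGC GAC TTA ATC CGA GGT CAG CTC ATG TGC — no ATG→stop ORF.
Frame 3: AAA ATG TTG TAG AAT GTA GCT TCG ATA TGG TTT ATG CTA TGA GAG TAA GAG GCG ACT TAA TCC GAG GTC AGC TCA TGT — ATG at 6, stop TAG at 12 → 9 nt; ATG at 36, stop TGA at 42 → 9 nt.
ORFs ≥ 9 nucleotides: frame 3 6–14 (9 nucleotides), frame 3 36–44 (9 nucleotides). Count = 2.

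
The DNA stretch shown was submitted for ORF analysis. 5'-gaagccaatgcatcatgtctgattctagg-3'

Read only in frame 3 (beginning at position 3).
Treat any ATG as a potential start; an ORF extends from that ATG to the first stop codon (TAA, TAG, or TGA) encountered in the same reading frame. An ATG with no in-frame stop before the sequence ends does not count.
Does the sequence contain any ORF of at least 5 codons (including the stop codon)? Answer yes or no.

no

Frame 3: AGC CAA TGC ATC ATG TCT GAT TCT AGG — no ATG→stop ORF.
Largest ORF found is 0 codons < 5, so no.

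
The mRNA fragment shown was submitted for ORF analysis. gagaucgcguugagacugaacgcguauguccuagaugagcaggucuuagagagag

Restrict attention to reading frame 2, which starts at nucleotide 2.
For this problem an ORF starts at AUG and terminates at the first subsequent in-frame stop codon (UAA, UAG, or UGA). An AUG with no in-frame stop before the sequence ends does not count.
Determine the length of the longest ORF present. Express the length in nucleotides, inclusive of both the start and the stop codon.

Frame 2: AGA UCG CGU UGA GAC UGA ACG CGU AUG UCC UAG AUG AGC AGG UCU UAG AGA GAG — AUG at 26, stop UAG at 32 → 9 nt; AUG at 35, stop UAG at 47 → 15 nt.
Longest: frame 2, positions 35–49, 15 nt = 5 codons = 4 aa. → 15 nucleotides.

15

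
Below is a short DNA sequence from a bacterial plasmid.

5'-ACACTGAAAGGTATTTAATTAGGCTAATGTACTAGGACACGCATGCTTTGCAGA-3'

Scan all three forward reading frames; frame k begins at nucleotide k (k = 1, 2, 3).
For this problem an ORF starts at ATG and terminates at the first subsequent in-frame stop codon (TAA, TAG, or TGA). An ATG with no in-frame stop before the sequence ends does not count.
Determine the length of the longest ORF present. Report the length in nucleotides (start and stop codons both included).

9

Frame 1: ACA CTG AAA GGT ATT TAA TTA GGC TAA TGT ACT AGG ACA CGC ATG CTT TGC AGA — no ATG→stop ORF.
Frame 2: CAC TGA AAG GTA TTT AAT TAG GCT AAT GTA CTA GGA CAC GCA TGC TTT GCA — no ATG→stop ORF.
Frame 3: ACT GAA AGG TAT TTA ATT AGG CTA ATG TAC TAG GAC ACG CAT GCT TTG CAG — ATG at 27, stop TAG at 33 → 9 nt.
Longest: frame 3, positions 27–35, 9 nt = 3 codons = 2 aa. → 9 nucleotides.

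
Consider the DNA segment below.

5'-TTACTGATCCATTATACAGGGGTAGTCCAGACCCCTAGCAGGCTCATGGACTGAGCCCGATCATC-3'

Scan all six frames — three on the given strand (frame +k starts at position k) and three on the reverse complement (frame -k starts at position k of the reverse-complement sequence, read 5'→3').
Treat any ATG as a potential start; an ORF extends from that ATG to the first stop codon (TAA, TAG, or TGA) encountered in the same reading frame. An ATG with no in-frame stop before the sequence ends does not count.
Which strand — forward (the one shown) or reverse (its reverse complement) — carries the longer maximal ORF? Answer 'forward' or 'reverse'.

Reverse complement (5'→3'): GATGATCGGGCTCAGTCCATGAGCCTGCTAGGGGTCTGGACTACCCCTGTATAATGGATCAGTAA
Frame +1: TTA CTG ATC CAT TAT ACA GGG GTA GTC CAG ACC CCT AGC AGG CTC ATG GAC TGA GCC CGA TCA — ATG at 46, stop TGA at 52 → 9 nt.
Frame +2: TAC TGA TCC ATT ATA CAG GGG TAG TCC AGA CCC CTA GCA GGC TCA TGG ACT GAG CCC GAT CAT — no ATG→stop ORF.
Frame +3: ACT GAT CCA TTA TAC AGG GGT AGT CCA GAC CCC TAG CAG GCT CAT GGA CTG AGC CCG ATC ATC — no ATG→stop ORF.
Frame -1: GAT GAT CGG GCT CAG TCC ATG AGC CTG CTA GGG GTC TGG ACT ACC CCT GTA TAA TGG ATC AGT — ATG at 19, stop TAA at 52 → 36 nt.
Frame -2: ATG ATC GGG CTC AGT CCA TGA GCC TGC TAG GGG TCT GGA CTA CCC CTG TAT AAT GGA TCA GTA — ATG at 2, stop TGA at 20 → 21 nt.
Frame -3: TGA TCG GGC TCA GTC CAT GAG CCT GCT AGG GGT CTG GAC TAC CCC TGT ATA ATG GAT CAG TAA — ATG at 54, stop TAA at 63 → 12 nt.
Forward-strand max 9 nt; reverse-strand max 36 nt. The reverse strand has the longer ORF.

reverse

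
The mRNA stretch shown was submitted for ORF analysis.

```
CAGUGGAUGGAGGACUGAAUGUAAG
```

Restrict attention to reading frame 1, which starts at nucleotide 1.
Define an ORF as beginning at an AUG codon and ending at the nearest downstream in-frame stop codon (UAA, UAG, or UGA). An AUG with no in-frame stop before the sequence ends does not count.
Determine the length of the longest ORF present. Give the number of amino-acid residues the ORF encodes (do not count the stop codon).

3

Frame 1: CAG UGG AUG GAG GAC UGA AUG UAA — AUG at 7, stop UGA at 16 → 12 nt; AUG at 19, stop UAA at 22 → 6 nt.
Longest: frame 1, positions 7–18, 12 nt = 4 codons = 3 aa. → 3 amino acids.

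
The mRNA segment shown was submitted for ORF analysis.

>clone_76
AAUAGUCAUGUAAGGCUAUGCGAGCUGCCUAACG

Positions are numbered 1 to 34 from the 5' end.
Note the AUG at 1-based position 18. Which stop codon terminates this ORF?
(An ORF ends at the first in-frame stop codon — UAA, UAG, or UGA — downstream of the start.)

Codons from position 18: AUG (18–20), CGA (21–23), GCU (24–26), GCC (27–29), UAA (30–32).
The first in-frame stop codon is UAA.

UAA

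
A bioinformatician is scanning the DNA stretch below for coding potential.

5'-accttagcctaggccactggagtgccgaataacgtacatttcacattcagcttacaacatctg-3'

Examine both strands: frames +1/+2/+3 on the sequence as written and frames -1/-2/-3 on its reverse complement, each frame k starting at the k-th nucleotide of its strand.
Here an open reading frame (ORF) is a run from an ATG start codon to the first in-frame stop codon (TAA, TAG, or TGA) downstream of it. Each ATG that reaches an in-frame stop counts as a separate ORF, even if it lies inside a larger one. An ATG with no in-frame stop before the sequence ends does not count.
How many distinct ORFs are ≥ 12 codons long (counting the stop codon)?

1

Reverse complement (5'→3'): CAGATGTTGTAAGCTGAATGTGAAATGTACGTTATTCGGCACTCCAGTGGCCTAGGCTAAGGT
Frame +1: ACC TTA GCC TAG GCC ACT GGA GTG CCG AAT AAC GTA CAT TTC ACA TTC AGC TTA CAA CAT CTG — no ATG→stop ORF.
Frame +2: CCT TAG CCT AGG CCA CTG GAG TGC CGA ATA ACG TAC ATT TCA CAT TCA GCT TAC AAC ATC — no ATG→stop ORF.
Frame +3: CTT AGC CTA GGC CAC TGG AGT GCC GAA TAA CGT ACA TTT CAC ATT CAG CTT ACA ACA TCT — no ATG→stop ORF.
Frame -1: CAG ATG TTG TAA GCT GAA TGT GAA ATG TAC GTT ATT CGG CAC TCC AGT GGC CTA GGC TAA GGT — ATG at 4, stop TAA at 10 → 9 nt; ATG at 25, stop TAA at 58 → 36 nt.
Frame -2: AGA TGT TGT AAG CTG AAT GTG AAA TGT ACG TTA TTC GGC ACT CCA GTG GCC TAG GCT AAG — no ATG→stop ORF.
Frame -3: GAT GTT GTA AGC TGA ATG TGA AAT GTA CGT TAT TCG GCA CTC CAG TGG CCT AGG CTA AGG — ATG at 18, stop TGA at 21 → 6 nt.
ORFs ≥ 12 codons: frame -1 25–60 (12 codons). Count = 1.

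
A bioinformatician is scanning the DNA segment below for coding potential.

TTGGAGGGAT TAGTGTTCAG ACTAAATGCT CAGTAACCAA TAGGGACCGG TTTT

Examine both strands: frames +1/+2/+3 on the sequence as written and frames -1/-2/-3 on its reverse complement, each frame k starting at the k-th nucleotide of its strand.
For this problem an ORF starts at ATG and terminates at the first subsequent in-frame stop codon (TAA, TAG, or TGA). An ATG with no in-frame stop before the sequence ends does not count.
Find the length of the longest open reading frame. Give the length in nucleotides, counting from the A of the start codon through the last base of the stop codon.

18

Reverse complement (5'→3'): AAAACCGGTCCCTATTGGTTACTGAGCATTTAGTCTGAACACTAATCCCTCCAA
Frame +1: TTG GAG GGA TTA GTG TTC AGA CTA AAT GCT CAG TAA CCA ATA GGG ACC GGT TTT — no ATG→stop ORF.
Frame +2: TGG AGG GAT TAG TGT TCA GAC TAA ATG CTC AGT AAC CAA TAG GGA CCG GTT — ATG at 26, stop TAG at 41 → 18 nt.
Frame +3: GGA GGG ATT AGT GTT CAG ACT AAA TGC TCA GTA ACC AAT AGG GAC CGG TTT — no ATG→stop ORF.
Frame -1: AAA ACC GGT CCC TAT TGG TTA CTG AGC ATT TAG TCT GAA CAC TAA TCC CTC CAA — no ATG→stop ORF.
Frame -2: AAA CCG GTC CCT ATT GGT TAC TGA GCA TTT AGT CTG AAC ACT AAT CCC TCC — no ATG→stop ORF.
Frame -3: AAC CGG TCC CTA TTG GTT ACT GAG CAT TTA GTC TGA ACA CTA ATC CCT CCA — no ATG→stop ORF.
Longest: frame +2, positions 26–43, 18 nt = 6 codons = 5 aa. → 18 nucleotides.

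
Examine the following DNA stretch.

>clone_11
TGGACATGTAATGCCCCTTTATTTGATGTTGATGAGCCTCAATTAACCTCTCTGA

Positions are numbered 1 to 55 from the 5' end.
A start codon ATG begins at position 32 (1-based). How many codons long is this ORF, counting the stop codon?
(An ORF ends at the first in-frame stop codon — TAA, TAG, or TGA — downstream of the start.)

5

Codons from position 32: ATG (32–34), AGC (35–37), CTC (38–40), AAT (41–43), TAA (44–46).
TAA is the first in-frame stop; that's 5 codons including the stop.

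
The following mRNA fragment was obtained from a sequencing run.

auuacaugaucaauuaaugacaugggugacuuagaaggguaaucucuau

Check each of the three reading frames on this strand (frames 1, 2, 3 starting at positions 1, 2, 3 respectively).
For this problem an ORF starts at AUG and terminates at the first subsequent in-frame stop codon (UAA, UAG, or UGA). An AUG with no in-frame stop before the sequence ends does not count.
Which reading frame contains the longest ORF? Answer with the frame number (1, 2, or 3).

1

Frame 1: AUU ACA UGA UCA AUU AAU GAC AUG GGU GAC UUA GAA GGG UAA UCU CUA — AUG at 22, stop UAA at 40 → 21 nt.
Frame 2: UUA CAU GAU CAA UUA AUG ACA UGG GUG ACU UAG AAG GGU AAU CUC UAU — AUG at 17, stop UAG at 32 → 18 nt.
Frame 3: UAC AUG AUC AAU UAA UGA CAU GGG UGA CUU AGA AGG GUA AUC UCU — AUG at 6, stop UAA at 15 → 12 nt.
Longest ORF is 21 nt in frame 1 (positions 22–42).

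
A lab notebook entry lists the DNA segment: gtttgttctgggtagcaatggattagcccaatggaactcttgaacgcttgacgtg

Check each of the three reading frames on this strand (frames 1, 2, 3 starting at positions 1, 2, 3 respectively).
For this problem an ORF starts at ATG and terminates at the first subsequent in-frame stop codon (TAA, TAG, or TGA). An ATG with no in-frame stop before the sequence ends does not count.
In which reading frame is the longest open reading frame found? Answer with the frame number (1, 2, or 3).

Frame 1: GTT TGT TCT GGG TAG CAA TGG ATT AGC CCA ATG GAA CTC TTG AAC GCT TGA CGT — ATG at 31, stop TGA at 49 → 21 nt.
Frame 2: TTT GTT CTG GGT AGC AAT GGA TTA GCC CAA TGG AAC TCT TGA ACG CTT GAC GTG — no ATG→stop ORF.
Frame 3: TTG TTC TGG GTA GCA ATG GAT TAG CCC AAT GGA ACT CTT GAA CGC TTG ACG — ATG at 18, stop TAG at 24 → 9 nt.
Longest ORF is 21 nt in frame 1 (positions 31–51).

1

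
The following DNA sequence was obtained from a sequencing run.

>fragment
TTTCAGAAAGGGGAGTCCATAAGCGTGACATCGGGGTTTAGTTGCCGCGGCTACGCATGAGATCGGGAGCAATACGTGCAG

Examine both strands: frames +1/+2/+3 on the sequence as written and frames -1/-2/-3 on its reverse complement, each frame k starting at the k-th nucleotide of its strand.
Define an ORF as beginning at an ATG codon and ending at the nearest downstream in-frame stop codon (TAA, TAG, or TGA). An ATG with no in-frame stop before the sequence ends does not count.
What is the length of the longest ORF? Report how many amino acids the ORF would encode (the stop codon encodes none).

Reverse complement (5'→3'): CTGCACGTATTGCTCCCGATCTCATGCGTAGCCGCGGCAACTAAACCCCGATGTCACGCTTATGGACTCCCCTTTCTGAAA
Frame +1: TTT CAG AAA GGG GAG TCC ATA AGC GTG ACA TCG GGG TTT AGT TGC CGC GGC TAC GCA TGA GAT CGG GAG CAA TAC GTG CAG — no ATG→stop ORF.
Frame +2: TTC AGA AAG GGG AGT CCA TAA GCG TGA CAT CGG GGT TTA GTT GCC GCG GCT ACG CAT GAG ATC GGG AGC AAT ACG TGC — no ATG→stop ORF.
Frame +3: TCA GAA AGG GGA GTC CAT AAG CGT GAC ATC GGG GTT TAG TTG CCG CGG CTA CGC ATG AGA TCG GGA GCA ATA CGT GCA — no ATG→stop ORF.
Frame -1: CTG CAC GTA TTG CTC CCG ATC TCA TGC GTA GCC GCG GCA ACT AAA CCC CGA TGT CAC GCT TAT GGA CTC CCC TTT CTG AAA — no ATG→stop ORF.
Frame -2: TGC ACG TAT TGC TCC CGA TCT CAT GCG TAG CCG CGG CAA CTA AAC CCC GAT GTC ACG CTT ATG GAC TCC CCT TTC TGA — ATG at 62, stop TGA at 77 → 18 nt.
Frame -3: GCA CGT ATT GCT CCC GAT CTC ATG CGT AGC CGC GGC AAC TAA ACC CCG ATG TCA CGC TTA TGG ACT CCC CTT TCT GAA — ATG at 24, stop TAA at 42 → 21 nt.
Longest: frame -3, positions 24–44, 21 nt = 7 codons = 6 aa. → 6 amino acids.

6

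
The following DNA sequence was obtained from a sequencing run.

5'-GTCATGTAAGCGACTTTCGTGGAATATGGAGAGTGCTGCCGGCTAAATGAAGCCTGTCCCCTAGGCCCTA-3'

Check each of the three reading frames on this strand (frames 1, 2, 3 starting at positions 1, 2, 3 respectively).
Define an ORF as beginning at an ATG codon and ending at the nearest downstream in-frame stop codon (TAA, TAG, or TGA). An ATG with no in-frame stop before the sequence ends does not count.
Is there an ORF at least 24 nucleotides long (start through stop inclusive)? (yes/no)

no

Frame 1: GTC ATG TAA GCG ACT TTC GTG GAA TAT GGA GAG TGC TGC CGG CTA AAT GAA GCC TGT CCC CTA GGC CCT — ATG at 4, stop TAA at 7 → 6 nt.
Frame 2: TCA TGT AAG CGA CTT TCG TGG AAT ATG GAG AGT GCT GCC GGC TAA ATG AAG CCT GTC CCC TAG GCC CTA — ATG at 26, stop TAA at 44 → 21 nt; ATG at 47, stop TAG at 62 → 18 nt.
Frame 3: CAT GTA AGC GAC TTT CGT GGA ATA TGG AGA GTG CTG CCG GCT AAA TGA AGC CTG TCC CCT AGG CCC — no ATG→stop ORF.
Largest ORF found is 21 nucleotides < 24, so no.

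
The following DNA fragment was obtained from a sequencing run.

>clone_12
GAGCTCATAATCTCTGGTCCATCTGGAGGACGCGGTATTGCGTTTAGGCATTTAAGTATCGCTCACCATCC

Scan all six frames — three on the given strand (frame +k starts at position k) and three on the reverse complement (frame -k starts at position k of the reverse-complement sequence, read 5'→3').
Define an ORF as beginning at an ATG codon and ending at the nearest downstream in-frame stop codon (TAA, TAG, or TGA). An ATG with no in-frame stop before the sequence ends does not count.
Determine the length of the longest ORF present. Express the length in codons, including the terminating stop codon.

Reverse complement (5'→3'): GGATGGTGAGCGATACTTAAATGCCTAAACGCAATACCGCGTCCTCCAGATGGACCAGAGATTATGAGCTC
Frame +1: GAG CTC ATA ATC TCT GGT CCA TCT GGA GGA CGC GGT ATT GCG TTT AGG CAT TTA AGT ATC GCT CAC CAT — no ATG→stop ORF.
Frame +2: AGC TCA TAA TCT CTG GTC CAT CTG GAG GAC GCG GTA TTG CGT TTA GGC ATT TAA GTA TCG CTC ACC ATC — no ATG→stop ORF.
Frame +3: GCT CAT AAT CTC TGG TCC ATC TGG AGG ACG CGG TAT TGC GTT TAG GCA TTT AAG TAT CGC TCA CCA TCC — no ATG→stop ORF.
Frame -1: GGA TGG TGA GCG ATA CTT AAA TGC CTA AAC GCA ATA CCG CGT CCT CCA GAT GGA CCA GAG ATT ATG AGC — no ATG→stop ORF.
Frame -2: GAT GGT GAG CGA TAC TTA AAT GCC TAA ACG CAA TAC CGC GTC CTC CAG ATG GAC CAG AGA TTA TGA GCT — ATG at 50, stop TGA at 65 → 18 nt.
Frame -3: ATG GTG AGC GAT ACT TAA ATG CCT AAA CGC AAT ACC GCG TCC TCC AGA TGG ACC AGA GAT TAT GAG CTC — ATG at 3, stop TAA at 18 → 18 nt.
Longest: frame -2, positions 50–67, 18 nt = 6 codons = 5 aa. → 6 codons.

6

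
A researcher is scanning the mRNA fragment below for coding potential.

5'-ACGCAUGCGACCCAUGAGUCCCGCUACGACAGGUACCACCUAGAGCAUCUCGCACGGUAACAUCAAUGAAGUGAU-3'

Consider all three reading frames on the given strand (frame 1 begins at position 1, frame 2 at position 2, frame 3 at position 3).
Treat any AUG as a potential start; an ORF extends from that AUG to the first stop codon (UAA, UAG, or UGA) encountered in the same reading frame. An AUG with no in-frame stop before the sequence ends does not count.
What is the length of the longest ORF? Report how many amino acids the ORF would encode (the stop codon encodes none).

Frame 1: ACG CAU GCG ACC CAU GAG UCC CGC UAC GAC AGG UAC CAC CUA GAG CAU CUC GCA CGG UAA CAU CAA UGA AGU GAU — no AUG→stop ORF.
Frame 2: CGC AUG CGA CCC AUG AGU CCC GCU ACG ACA GGU ACC ACC UAG AGC AUC UCG CAC GGU AAC AUC AAU GAA GUG — AUG at 5, stop UAG at 41 → 39 nt; AUG at 14, stop UAG at 41 → 30 nt.
Frame 3: GCA UGC GAC CCA UGA GUC CCG CUA CGA CAG GUA CCA CCU AGA GCA UCU CGC ACG GUA ACA UCA AUG AAG UGA — AUG at 66, stop UGA at 72 → 9 nt.
Longest: frame 2, positions 5–43, 39 nt = 13 codons = 12 aa. → 12 amino acids.

12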